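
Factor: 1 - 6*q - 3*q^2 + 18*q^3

Group as (18*q^3 - 6*q) + (-3*q^2 + 1) = 6*q*(3*q^2 - 1) - (3*q^2 - 1).
Both groups share the factor (3*q^2 - 1).

(6*q - 1)*(3*q^2 - 1)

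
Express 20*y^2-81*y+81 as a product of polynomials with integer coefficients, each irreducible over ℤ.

Need a pair with product 20·81 = 1620 and sum -81: that's -45 and -36.
Split the middle term: 20*y^2-45*y - 36*y+81 = 5*y*(4*y-9) - 9*(4*y-9).

(4*y-9)*(5*y-9)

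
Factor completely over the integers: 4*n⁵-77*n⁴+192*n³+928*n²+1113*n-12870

Among the possible rational roots, n = 15 is a root, so (n-15) divides it; the quotient is 4*n⁴-17*n³-63*n²-17*n+858.
Then n = 6 is a root, giving the factor (n-6) and quotient 4*n³+7*n²-21*n-143.
Next, n = 13/4 is a root, so (4*n-13) divides it; the quotient is n²+5*n+11.
The quadratic n²+5*n+11 has discriminant -19 < 0 and is irreducible over ℤ.

(4*n-13)*(n-15)*(n-6)*(n²+5*n+11)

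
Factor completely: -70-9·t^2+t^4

Substitute u = t^2 to get a quadratic in u, then factor.
t^2-14 is irreducible over ℤ (14 is not a perfect square).
t^2+5 is irreducible over ℤ (always positive, so no real roots).

(t^2+5)·(t^2-14)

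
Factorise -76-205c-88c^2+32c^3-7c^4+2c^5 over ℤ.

Among the possible rational roots, c = -1 is a root, so (c+1) divides it; the quotient is 2c^4-9c^3+41c^2-129c-76.
Continuing, c = -1/2 is a root, so (2c+1) is a factor; dividing leaves c^3-5c^2+23c-76.
Continuing, c = 4 is a root, so (c-4) is a factor; dividing leaves c^2-c+19.
The quadratic c^2-c+19 has discriminant -75 < 0 and is irreducible over ℤ.

(2c+1)(c+1)(c-4)(c^2-c+19)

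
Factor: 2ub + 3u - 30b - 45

Group as (2ub + 3u) + (-30b - 45) = u(2b + 3) - 15(2b + 3).
Both groups share the factor (2b + 3).

(2b + 3)(u - 15)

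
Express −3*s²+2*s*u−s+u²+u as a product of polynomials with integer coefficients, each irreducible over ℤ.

−(3*s+u+1)*(s−u)

Group: −3*s*(s−u) + (−u−1)*(s−u); both groups contain (s−u).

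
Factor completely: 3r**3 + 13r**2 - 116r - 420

(3r + 10)(r + 7)(r - 6)

Among the possible rational roots, r = -10/3 is a root, giving the factor (3r + 10) and quotient r**2 + r - 42.
The remaining quadratic factors as (r - 6)(r + 7).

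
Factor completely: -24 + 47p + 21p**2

(3p + 8)(7p - 3)

Need a pair with product 21·(-24) = -504 and sum 47: that's 56 and -9.
Split the middle term: 21p**2 + 56p - 9p - 24 = 7p(3p + 8) - 3(3p + 8).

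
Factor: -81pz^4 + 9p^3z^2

9pz^2(p + 3z)(p - 3z)

Pull out the common factor 9pz^2; p^2 - 9z^2 is a difference of squares.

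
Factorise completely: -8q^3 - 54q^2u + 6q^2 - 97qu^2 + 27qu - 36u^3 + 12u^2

-(2q + u)(4q + 9u - 3)(q + 4u)

Group: 2q(-4q^2 - 25qu + 3q - 36u^2 + 12u) + u(-4q^2 - 25qu + 3q - 36u^2 + 12u); both groups contain (-4q^2 - 25qu + 3q - 36u^2 + 12u), so (2q + u) is a factor with cofactor -4q^2 - 25qu + 3q - 36u^2 + 12u.
The cofactor groups again: -4q^2 - 25qu + 3q - 36u^2 + 12u = -4q(q + 4u) + (-9u + 3)(q + 4u); both groups contain (q + 4u), giving -(4q + 9u - 3)(q + 4u).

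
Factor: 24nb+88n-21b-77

Group as (24nb+88n) + (-21b-77) = 8n(3b+11) - 7(3b+11).
Both groups share the factor (3b+11).

(3b+11)(8n-7)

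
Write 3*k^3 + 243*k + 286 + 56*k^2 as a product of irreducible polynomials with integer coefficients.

(3*k + 11)*(k + 13)*(k + 2)

Testing divisors of the constant over divisors of the leading coefficient, k = -11/3 is a root, giving the factor (3*k + 11) and quotient k^2 + 15*k + 26.
The remaining quadratic factors as (k + 2)(k + 13).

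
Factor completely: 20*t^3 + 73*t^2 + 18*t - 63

(4*t - 3)*(5*t + 7)*(t + 3)

Trying the rational-root candidates, t = -3 is a root, giving the factor (t + 3) and quotient 20*t^2 + 13*t - 21.
The remaining quadratic factors as (5*t + 7)(4*t - 3).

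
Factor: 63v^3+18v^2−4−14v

(7v+2)(9v^2−2)

Group as (63v^3−14v) + (18v^2−4) = 7v(9v^2−2) + 2(9v^2−2).
Both groups share the factor (9v^2−2).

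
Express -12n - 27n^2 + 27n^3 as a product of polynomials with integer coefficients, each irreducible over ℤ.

3n(3n + 1)(3n - 4)

Pull out the common factor 3n, then factor the remaining trinomial.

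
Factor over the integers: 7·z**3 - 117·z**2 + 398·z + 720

Trying the rational-root candidates, z = 8 is a root, giving the factor (z - 8) and quotient 7·z**2 - 61·z - 90.
The remaining quadratic factors as (z - 10)(7·z + 9).

(7·z + 9)·(z - 10)·(z - 8)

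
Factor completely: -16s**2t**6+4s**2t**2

-4s**2t**2(2t**2+1)(2t**2-1)

Every term has a factor of 4s**2t**2; factoring it out leaves -4t**4+1.
Recognize a difference of squares with the parts 1 and 2t**2.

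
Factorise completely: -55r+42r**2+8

(6r-1)(7r-8)

Need a pair with product 42·8 = 336 and sum -55: that's -48 and -7.
Split the middle term: 42r**2-48r - 7r+8 = 6r(7r-8) - (7r-8).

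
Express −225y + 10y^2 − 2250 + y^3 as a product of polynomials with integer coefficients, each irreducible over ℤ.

(y + 10)(y + 15)(y − 15)

Trying the rational-root candidates, y = −15 is a root, so (y + 15) divides it; the quotient is y^2 − 5y − 150.
The remaining quadratic factors as (y − 15)(y + 10).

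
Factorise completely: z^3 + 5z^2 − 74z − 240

(z + 10)(z + 3)(z − 8)

By the rational root theorem, z = −3 is a root, giving the factor (z + 3) and quotient z^2 + 2z − 80.
The remaining quadratic factors as (z + 10)(z − 8).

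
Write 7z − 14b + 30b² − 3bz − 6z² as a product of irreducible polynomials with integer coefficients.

Group: 2b(15b + 6z − 7) − z(15b + 6z − 7); both groups contain (15b + 6z − 7).

(15b + 6z − 7)(2b − z)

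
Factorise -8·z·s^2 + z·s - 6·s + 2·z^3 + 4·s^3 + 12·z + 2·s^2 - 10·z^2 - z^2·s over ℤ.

Group: 2·z·(z^2 - 5·z - 4·s^2 - 2·s + 6) - s·(z^2 - 5·z - 4·s^2 - 2·s + 6); both groups contain (z^2 - 5·z - 4·s^2 - 2·s + 6), so (2·z - s) is a factor with cofactor z^2 - 5·z - 4·s^2 - 2·s + 6.
The cofactor groups again: z^2 - 5·z - 4·s^2 - 2·s + 6 = z·(z - 2·s - 3) + (2·s - 2)·(z - 2·s - 3); both groups contain (z - 2·s - 3), giving (z + 2·s - 2)·(z - 2·s - 3).

(z - 2·s - 3)·(2·z - s)·(z + 2·s - 2)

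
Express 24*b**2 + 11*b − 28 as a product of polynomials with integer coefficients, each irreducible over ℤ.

Need a pair with product 24·(−28) = −672 and sum 11: that's 32 and −21.
Split the middle term: 24*b**2 + 32*b − 21*b − 28 = 8*b*(3*b + 4) − 7*(3*b + 4).

(3*b + 4)*(8*b − 7)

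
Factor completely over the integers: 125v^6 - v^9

Pull out the common factor v^6, leaving -v^3 + 125.
Recognize a difference of cubes with the parts 5 and v.

-v^6(v - 5)(v^2 + 5v + 25)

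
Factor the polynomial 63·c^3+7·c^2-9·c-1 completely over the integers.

(9·c+1)·(7·c^2-1)

Group as (63·c^3-9·c) + (7·c^2-1) = 9·c·(7·c^2-1) + (7·c^2-1).
Both groups share the factor (7·c^2-1).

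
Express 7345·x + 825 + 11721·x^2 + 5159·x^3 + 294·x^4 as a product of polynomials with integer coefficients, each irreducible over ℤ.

(6·x + 5)·(7·x + 1)·(7·x + 11)·(x + 15)

Testing divisors of the constant over divisors of the leading coefficient, x = -15 is a root, so (x + 15) divides it; the quotient is 294·x^3 + 749·x^2 + 486·x + 55.
Then x = -1/7 is a root, giving the factor (7·x + 1) and quotient 42·x^2 + 101·x + 55.
The remaining quadratic factors as (6·x + 5)(7·x + 11).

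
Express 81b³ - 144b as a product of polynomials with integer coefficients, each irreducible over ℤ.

9b(3b + 4)(3b - 4)

Every term has a factor of 9b. Then 9b² - 16 = (3b)² − (4)².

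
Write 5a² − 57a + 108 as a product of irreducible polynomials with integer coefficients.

Need a pair with product 5·108 = 540 and sum −57: that's −45 and −12.
Split the middle term: 5a² − 45a − 12a + 108 = 5a(a − 9) − 12(a − 9).

(5a − 12)(a − 9)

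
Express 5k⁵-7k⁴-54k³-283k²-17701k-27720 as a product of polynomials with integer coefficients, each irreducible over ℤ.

(5k+8)(k+7)(k-9)(k²-k+55)

By the rational root theorem, k = -8/5 is a root, giving the factor (5k+8) and quotient k⁴-3k³-6k²-47k-3465.
Next, k = -7 is a root, so (k+7) divides it; the quotient is k³-10k²+64k-495.
Then k = 9 is a root, giving the factor (k-9) and quotient k²-k+55.
The quadratic k²-k+55 has discriminant -219 < 0 and is irreducible over ℤ.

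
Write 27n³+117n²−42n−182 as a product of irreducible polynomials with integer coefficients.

(3n+13)(9n²−14)

Group as (27n³−42n) + (117n²−182) = 3n(9n²−14) + 13(9n²−14).
Both groups share the factor (9n²−14).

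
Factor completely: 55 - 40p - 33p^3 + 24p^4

Group as (24p^4 - 40p) + (-33p^3 + 55) = 8p(3p^3 - 5) - 11(3p^3 - 5).
Both groups share the factor (3p^3 - 5).

(8p - 11)(3p^3 - 5)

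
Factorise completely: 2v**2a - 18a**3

Pull out the common factor 2a; v**2 - 9a**2 is a difference of squares.

2a(v - 3a)(v + 3a)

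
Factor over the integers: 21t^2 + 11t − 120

Need a pair with product 21·(−120) = −2520 and sum 11: that's −45 and 56.
Split the middle term: 21t^2 − 45t + 56t − 120 = 3t(7t − 15) + 8(7t − 15).

(3t + 8)(7t − 15)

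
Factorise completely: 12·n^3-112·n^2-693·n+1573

Testing divisors of the constant over divisors of the leading coefficient, n = 11/6 is a root, giving the factor (6·n-11) and quotient 2·n^2-15·n-143.
The remaining quadratic factors as (2·n+11)(n-13).

(2·n+11)·(6·n-11)·(n-13)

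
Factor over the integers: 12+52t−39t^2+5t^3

Trying the rational-root candidates, t = −1/5 is a root, so (5t+1) is a factor; dividing leaves t^2−8t+12.
The remaining quadratic factors as (t−2)(t−6).

(5t+1)(t−2)(t−6)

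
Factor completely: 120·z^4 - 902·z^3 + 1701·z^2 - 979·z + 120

(4·z - 3)·(5·z - 8)·(6·z - 1)·(z - 5)

Trying the rational-root candidates, z = 1/6 is a root, giving the factor (6·z - 1) and quotient 20·z^3 - 147·z^2 + 259·z - 120.
Then z = 8/5 is a root, so (5·z - 8) divides it; the quotient is 4·z^2 - 23·z + 15.
The remaining quadratic factors as (z - 5)(4·z - 3).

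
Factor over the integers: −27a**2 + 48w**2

Every term has a factor of 3. Then 16w**2 − 9a**2 = (4w)² − (3a)².

3(4w − 3a)(4w + 3a)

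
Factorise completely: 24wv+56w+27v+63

(3v+7)(8w+9)

Group as (24wv+56w) + (27v+63) = 8w(3v+7) + 9(3v+7).
Both groups share the factor (3v+7).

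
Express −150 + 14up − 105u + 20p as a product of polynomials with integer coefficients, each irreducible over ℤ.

Group as (14up − 105u) + (20p − 150) = 7u(2p − 15) + 10(2p − 15).
Both groups share the factor (2p − 15).

(2p − 15)(7u + 10)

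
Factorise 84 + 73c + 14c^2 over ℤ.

(2c + 7)(7c + 12)

Need a pair with product 14·84 = 1176 and sum 73: that's 24 and 49.
Split the middle term: 14c^2 + 24c + 49c + 84 = 2c(7c + 12) + 7(7c + 12).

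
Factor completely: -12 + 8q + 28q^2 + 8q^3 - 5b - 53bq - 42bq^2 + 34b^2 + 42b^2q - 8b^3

-(2b - 2q + 1)(4b - q - 3)(b - 4q - 4)

Group: 2b(-4b^2 + 17bq + 19b - 4q^2 - 16q - 12) + (-2q + 1)(-4b^2 + 17bq + 19b - 4q^2 - 16q - 12); both groups contain (-4b^2 + 17bq + 19b - 4q^2 - 16q - 12), so (2b - 2q + 1) is a factor with cofactor -4b^2 + 17bq + 19b - 4q^2 - 16q - 12.
The cofactor groups again: -4b^2 + 17bq + 19b - 4q^2 - 16q - 12 = -4b(b - 4q - 4) + (q + 3)(b - 4q - 4); both groups contain (b - 4q - 4), giving -(4b - q - 3)(b - 4q - 4).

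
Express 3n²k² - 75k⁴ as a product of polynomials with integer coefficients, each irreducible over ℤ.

3k²(n - 5k)(n + 5k)

Every term has a factor of 3k². Then n² - 25k² = (n)² − (5k)².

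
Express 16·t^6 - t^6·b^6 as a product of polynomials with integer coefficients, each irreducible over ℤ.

-t^6·(b^3 + 4)·(b^3 - 4)

Every term has a factor of t^6; factoring it out leaves -b^6 + 16.
Recognize a difference of squares with the parts 4 and b^3.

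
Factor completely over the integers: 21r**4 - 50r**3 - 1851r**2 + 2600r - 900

(3r - 2)(7r - 5)(r + 9)(r - 10)

By the rational root theorem, r = 2/3 is a root, so (3r - 2) divides it; the quotient is 7r**3 - 12r**2 - 625r + 450.
Continuing, r = 10 is a root, so (r - 10) is a factor; dividing leaves 7r**2 + 58r - 45.
The remaining quadratic factors as (7r - 5)(r + 9).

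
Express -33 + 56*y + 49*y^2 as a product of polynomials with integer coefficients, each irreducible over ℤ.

(7*y + 11)*(7*y - 3)

Need a pair with product 49·(-33) = -1617 and sum 56: that's -21 and 77.
Split the middle term: 49*y^2 - 21*y + 77*y - 33 = 7*y*(7*y - 3) + 11*(7*y - 3).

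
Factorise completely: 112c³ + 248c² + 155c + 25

(4c + 1)(4c + 5)(7c + 5)

Trying the rational-root candidates, c = -1/4 is a root, giving the factor (4c + 1) and quotient 28c² + 55c + 25.
The remaining quadratic factors as (7c + 5)(4c + 5).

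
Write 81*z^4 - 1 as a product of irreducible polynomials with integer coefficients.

(3*z)⁴ − (1)⁴ = ((3*z)² − (1)²)((3*z)² + (1)²); the first factor splits again, the second (9*z^2 + 1) is irreducible.

(3*z + 1)*(3*z - 1)*(9*z^2 + 1)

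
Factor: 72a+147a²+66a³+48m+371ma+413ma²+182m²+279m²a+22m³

Group: 2m(11m²+123ma+91m+22a²+49a+24) + 3a(11m²+123ma+91m+22a²+49a+24); both groups contain (11m²+123ma+91m+22a²+49a+24), so (2m+3a) is a factor with cofactor 11m²+123ma+91m+22a²+49a+24.
The cofactor groups again: 11m²+123ma+91m+22a²+49a+24 = m(11m+2a+3) + (11a+8)(11m+2a+3); both groups contain (11m+2a+3), giving (m+11a+8)(11m+2a+3).

(m+11a+8)(11m+2a+3)(2m+3a)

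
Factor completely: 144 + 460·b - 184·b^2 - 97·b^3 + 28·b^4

(4·b + 9)·(7·b + 2)·(b - 2)·(b - 4)

Among the possible rational roots, b = -9/4 is a root, so (4·b + 9) divides it; the quotient is 7·b^3 - 40·b^2 + 44·b + 16.
Continuing, b = -2/7 is a root, so (7·b + 2) divides it; the quotient is b^2 - 6·b + 8.
The remaining quadratic factors as (b - 4)(b - 2).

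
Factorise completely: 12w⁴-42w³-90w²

Pull out the common factor 6w², then factor the remaining trinomial.

6w²(2w+3)(w-5)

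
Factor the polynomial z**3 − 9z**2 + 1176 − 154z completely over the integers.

(z + 12)(z − 14)(z − 7)

Among the possible rational roots, z = −12 is a root, so (z + 12) is a factor; dividing leaves z**2 − 21z + 98.
The remaining quadratic factors as (z − 7)(z − 14).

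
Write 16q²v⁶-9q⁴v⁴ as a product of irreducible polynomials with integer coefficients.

-q²v⁴(3q+4v)(3q-4v)

Every term has a factor of q²v⁴; factoring it out leaves -9q²+16v².
Recognize a difference of squares with the parts 4v and 3q.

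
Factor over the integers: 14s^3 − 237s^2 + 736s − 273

By the rational root theorem, s = 7/2 is a root, so (2s − 7) is a factor; dividing leaves 7s^2 − 94s + 39.
The remaining quadratic factors as (7s − 3)(s − 13).

(2s − 7)(7s − 3)(s − 13)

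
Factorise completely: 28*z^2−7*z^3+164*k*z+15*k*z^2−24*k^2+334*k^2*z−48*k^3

Group: 8*k*(−6*k^2+41*k*z+7*z^2) + (−z+4)*(−6*k^2+41*k*z+7*z^2); both groups contain (−6*k^2+41*k*z+7*z^2), so (8*k−z+4) is a factor with cofactor −6*k^2+41*k*z+7*z^2.
The cofactor groups again: −6*k^2+41*k*z+7*z^2 = −k*(6*k+z) + 7*z*(6*k+z); both groups contain (6*k+z), giving −(k−7*z)*(6*k+z).

−(6*k+z)*(8*k−z+4)*(k−7*z)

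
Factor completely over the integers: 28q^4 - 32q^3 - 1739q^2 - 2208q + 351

(2q + 13)(2q + 3)(7q - 1)(q - 9)

Testing divisors of the constant over divisors of the leading coefficient, q = 9 is a root, so (q - 9) is a factor; dividing leaves 28q^3 + 220q^2 + 241q - 39.
Continuing, q = 1/7 is a root, giving the factor (7q - 1) and quotient 4q^2 + 32q + 39.
The remaining quadratic factors as (2q + 3)(2q + 13).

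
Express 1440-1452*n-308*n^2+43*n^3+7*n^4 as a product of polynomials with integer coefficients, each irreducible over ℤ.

(7*n-6)*(n+5)*(n+8)*(n-6)

Among the possible rational roots, n = -5 is a root, so (n+5) divides it; the quotient is 7*n^3+8*n^2-348*n+288.
Next, n = -8 is a root, so (n+8) is a factor; dividing leaves 7*n^2-48*n+36.
The remaining quadratic factors as (n-6)(7*n-6).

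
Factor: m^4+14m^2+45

Substitute u = m^2 to get a quadratic in u, then factor.
m^2+9 is irreducible over ℤ (sum of squares).
m^2+5 is irreducible over ℤ (always positive, so no real roots).

(m^2+5)(m^2+9)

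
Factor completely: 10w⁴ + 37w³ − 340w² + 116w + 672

Testing divisors of the constant over divisors of the leading coefficient, w = 7/2 is a root, so (2w − 7) is a factor; dividing leaves 5w³ + 36w² − 44w − 96.
Continuing, w = −6/5 is a root, so (5w + 6) is a factor; dividing leaves w² + 6w − 16.
The remaining quadratic factors as (w − 2)(w + 8).

(2w − 7)(5w + 6)(w + 8)(w − 2)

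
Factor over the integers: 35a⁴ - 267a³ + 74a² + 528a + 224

Testing divisors of the constant over divisors of the leading coefficient, a = 2 is a root, so (a - 2) divides it; the quotient is 35a³ - 197a² - 320a - 112.
Then a = -4/7 is a root, giving the factor (7a + 4) and quotient 5a² - 31a - 28.
The remaining quadratic factors as (a - 7)(5a + 4).

(5a + 4)(7a + 4)(a - 2)(a - 7)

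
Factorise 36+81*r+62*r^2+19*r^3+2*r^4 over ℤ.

Testing divisors of the constant over divisors of the leading coefficient, r = -1 is a root, so (r+1) is a factor; dividing leaves 2*r^3+17*r^2+45*r+36.
Then r = -4 is a root, so (r+4) is a factor; dividing leaves 2*r^2+9*r+9.
The remaining quadratic factors as (r+3)(2*r+3).

(2*r+3)*(r+1)*(r+3)*(r+4)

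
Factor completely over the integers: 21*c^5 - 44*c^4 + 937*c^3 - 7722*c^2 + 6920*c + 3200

By the rational root theorem, c = 10/7 is a root, so (7*c - 10) is a factor; dividing leaves 3*c^4 - 2*c^3 + 131*c^2 - 916*c - 320.
Next, c = -1/3 is a root, so (3*c + 1) divides it; the quotient is c^3 - c^2 + 44*c - 320.
Next, c = 5 is a root, so (c - 5) divides it; the quotient is c^2 + 4*c + 64.
The quadratic c^2 + 4*c + 64 has discriminant -240 < 0 and is irreducible over ℤ.

(3*c + 1)*(7*c - 10)*(c - 5)*(c^2 + 4*c + 64)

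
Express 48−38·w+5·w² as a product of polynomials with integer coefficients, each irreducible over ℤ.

Need a pair with product 5·48 = 240 and sum −38: that's −30 and −8.
Split the middle term: 5·w²−30·w − 8·w+48 = 5·w·(w−6) − 8·(w−6).

(5·w−8)·(w−6)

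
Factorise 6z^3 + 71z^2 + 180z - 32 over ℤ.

(6z - 1)(z + 4)(z + 8)

Among the possible rational roots, z = -4 is a root, so (z + 4) divides it; the quotient is 6z^2 + 47z - 8.
The remaining quadratic factors as (z + 8)(6z - 1).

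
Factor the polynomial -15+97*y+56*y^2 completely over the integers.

Need a pair with product 56·(-15) = -840 and sum 97: that's 105 and -8.
Split the middle term: 56*y^2+105*y - 8*y-15 = 7*y*(8*y+15) - (8*y+15).

(7*y-1)*(8*y+15)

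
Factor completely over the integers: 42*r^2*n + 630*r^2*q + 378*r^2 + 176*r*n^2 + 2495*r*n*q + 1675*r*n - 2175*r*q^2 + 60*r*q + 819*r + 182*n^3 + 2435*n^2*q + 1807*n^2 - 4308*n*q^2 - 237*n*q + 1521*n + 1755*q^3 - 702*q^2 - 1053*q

(7*r + 13*n - 9*q)*(6*r + 14*n - 13*q + 13)*(n + 15*q + 9)

Group: 7*r*(6*r*n + 90*r*q + 54*r + 14*n^2 + 197*n*q + 139*n - 195*q^2 + 78*q + 117) + (13*n - 9*q)*(6*r*n + 90*r*q + 54*r + 14*n^2 + 197*n*q + 139*n - 195*q^2 + 78*q + 117); both groups contain (6*r*n + 90*r*q + 54*r + 14*n^2 + 197*n*q + 139*n - 195*q^2 + 78*q + 117), so (7*r + 13*n - 9*q) is a factor with cofactor 6*r*n + 90*r*q + 54*r + 14*n^2 + 197*n*q + 139*n - 195*q^2 + 78*q + 117.
The cofactor groups again: 6*r*n + 90*r*q + 54*r + 14*n^2 + 197*n*q + 139*n - 195*q^2 + 78*q + 117 = n*(6*r + 14*n - 13*q + 13) + (15*q + 9)*(6*r + 14*n - 13*q + 13); both groups contain (6*r + 14*n - 13*q + 13), giving (n + 15*q + 9)*(6*r + 14*n - 13*q + 13).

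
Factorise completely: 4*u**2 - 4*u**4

-4*u**2*(u + 1)*(u - 1)

Pull out the common factor 4*u**2, leaving -u**2 + 1.
Recognize a difference of squares with the parts 1 and u.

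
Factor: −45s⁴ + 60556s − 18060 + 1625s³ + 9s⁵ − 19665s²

Trying the rational-root candidates, s = 1/3 is a root, so (3s − 1) divides it; the quotient is 3s⁴ − 14s³ + 537s² − 6376s + 18060.
Then s = 14/3 is a root, so (3s − 14) is a factor; dividing leaves s³ + 179s − 1290.
Continuing, s = 6 is a root, giving the factor (s − 6) and quotient s² + 6s + 215.
The quadratic s² + 6s + 215 has discriminant −824 < 0 and is irreducible over ℤ.

(3s − 1)(3s − 14)(s − 6)(s² + 6s + 215)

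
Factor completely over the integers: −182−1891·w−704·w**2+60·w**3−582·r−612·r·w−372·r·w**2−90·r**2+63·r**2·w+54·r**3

Group: 3·r·(18·r**2+57·r·w+48·r−10·w**2+139·w+14) + (−6·w−13)·(18·r**2+57·r·w+48·r−10·w**2+139·w+14); both groups contain (18·r**2+57·r·w+48·r−10·w**2+139·w+14), so (3·r−6·w−13) is a factor with cofactor 18·r**2+57·r·w+48·r−10·w**2+139·w+14.
The cofactor groups again: 18·r**2+57·r·w+48·r−10·w**2+139·w+14 = 3·r·(6·r−w+14) + (10·w+1)·(6·r−w+14); both groups contain (6·r−w+14), giving (3·r+10·w+1)·(6·r−w+14).

(3·r+10·w+1)·(3·r−6·w−13)·(6·r−w+14)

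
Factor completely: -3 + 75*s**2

3*(5*s + 1)*(5*s - 1)

Factor out 3, leaving 25*s**2 - 1, which is a difference of two squares.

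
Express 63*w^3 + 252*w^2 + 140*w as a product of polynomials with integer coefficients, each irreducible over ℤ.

7*w*(3*w + 10)*(3*w + 2)

Pull out the common factor 7*w, then factor the remaining trinomial.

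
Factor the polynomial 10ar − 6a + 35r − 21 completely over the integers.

Group as (10ar − 6a) + (35r − 21) = 2a(5r − 3) + 7(5r − 3).
Both groups share the factor (5r − 3).

(2a + 7)(5r − 3)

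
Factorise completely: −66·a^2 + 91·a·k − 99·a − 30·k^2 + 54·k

−(11·a − 6·k)·(6·a − 5·k + 9)

Group: −6·a·(11·a − 6·k) + (5·k − 9)·(11·a − 6·k); both groups contain (11·a − 6·k).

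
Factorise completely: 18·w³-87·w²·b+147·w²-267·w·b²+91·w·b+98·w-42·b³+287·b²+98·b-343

(w-7·b+7)·(3·w+6·b+7)·(6·w+b-7)

Group: w·(18·w²+39·w·b+21·w+6·b²-35·b-49) + (-7·b+7)·(18·w²+39·w·b+21·w+6·b²-35·b-49); both groups contain (18·w²+39·w·b+21·w+6·b²-35·b-49), so (w-7·b+7) is a factor with cofactor 18·w²+39·w·b+21·w+6·b²-35·b-49.
The cofactor groups again: 18·w²+39·w·b+21·w+6·b²-35·b-49 = 6·w·(3·w+6·b+7) + (b-7)·(3·w+6·b+7); both groups contain (3·w+6·b+7), giving (6·w+b-7)·(3·w+6·b+7).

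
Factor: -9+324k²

9(6k+1)(6k-1)

Pull out the common factor 9; 36k²-1 is a difference of squares.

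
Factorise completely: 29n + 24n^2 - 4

(3n + 4)(8n - 1)

Need a pair with product 24·(-4) = -96 and sum 29: that's 32 and -3.
Split the middle term: 24n^2 + 32n - 3n - 4 = 8n(3n + 4) - (3n + 4).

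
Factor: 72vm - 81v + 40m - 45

(8m - 9)(9v + 5)

Group as (72vm - 81v) + (40m - 45) = 9v(8m - 9) + 5(8m - 9).
Both groups share the factor (8m - 9).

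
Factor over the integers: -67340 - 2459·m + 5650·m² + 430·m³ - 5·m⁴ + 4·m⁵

(4·m - 13)·(m + 4)·(m + 7)·(m² - 9·m + 185)

By the rational root theorem, m = -4 is a root, so (m + 4) is a factor; dividing leaves 4·m⁴ - 21·m³ + 514·m² + 3594·m - 16835.
Then m = 13/4 is a root, so (4·m - 13) divides it; the quotient is m³ - 2·m² + 122·m + 1295.
Continuing, m = -7 is a root, giving the factor (m + 7) and quotient m² - 9·m + 185.
The quadratic m² - 9·m + 185 has discriminant -659 < 0 and is irreducible over ℤ.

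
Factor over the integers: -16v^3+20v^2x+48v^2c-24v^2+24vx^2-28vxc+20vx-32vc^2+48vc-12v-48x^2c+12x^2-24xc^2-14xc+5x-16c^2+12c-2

Group: 2v(-8v^2+10vx+8vc-8v+12x^2+6xc+5x+4c-2) + (-4c+1)(-8v^2+10vx+8vc-8v+12x^2+6xc+5x+4c-2); both groups contain (-8v^2+10vx+8vc-8v+12x^2+6xc+5x+4c-2), so (2v-4c+1) is a factor with cofactor -8v^2+10vx+8vc-8v+12x^2+6xc+5x+4c-2.
The cofactor groups again: -8v^2+10vx+8vc-8v+12x^2+6xc+5x+4c-2 = -4v(2v-4x-2c+1) + (-3x-2)(2v-4x-2c+1); both groups contain (2v-4x-2c+1), giving -(4v+3x+2)(2v-4x-2c+1).

-(2v-4x-2c+1)(2v-4c+1)(4v+3x+2)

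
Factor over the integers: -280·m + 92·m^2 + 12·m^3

Pull out the common factor 4·m, then factor the remaining trinomial.

4·m·(3·m - 7)·(m + 10)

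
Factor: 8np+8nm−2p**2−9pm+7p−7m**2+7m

(8n−2p−7m+7)(p+m)

Group: p(8n−2p−7m+7) + m(8n−2p−7m+7); both groups contain (8n−2p−7m+7).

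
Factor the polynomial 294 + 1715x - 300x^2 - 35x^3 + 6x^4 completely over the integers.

Trying the rational-root candidates, x = 6 is a root, so (x - 6) divides it; the quotient is 6x^3 + x^2 - 294x - 49.
Then x = -7 is a root, so (x + 7) is a factor; dividing leaves 6x^2 - 41x - 7.
The remaining quadratic factors as (6x + 1)(x - 7).

(6x + 1)(x + 7)(x - 6)(x - 7)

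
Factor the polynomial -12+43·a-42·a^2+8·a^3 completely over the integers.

(2·a-1)·(4·a-3)·(a-4)

Trying the rational-root candidates, a = 1/2 is a root, so (2·a-1) is a factor; dividing leaves 4·a^2-19·a+12.
The remaining quadratic factors as (a-4)(4·a-3).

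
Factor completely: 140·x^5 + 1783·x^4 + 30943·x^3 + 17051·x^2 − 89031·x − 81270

(4·x − 7)·(5·x + 6)·(7·x + 9)·(x^2 + 12·x + 215)

By the rational root theorem, x = −6/5 is a root, so (5·x + 6) divides it; the quotient is 28·x^4 + 323·x^3 + 5801·x^2 − 3551·x − 13545.
Continuing, x = 7/4 is a root, so (4·x − 7) divides it; the quotient is 7·x^3 + 93·x^2 + 1613·x + 1935.
Then x = −9/7 is a root, so (7·x + 9) divides it; the quotient is x^2 + 12·x + 215.
The quadratic x^2 + 12·x + 215 has discriminant −716 < 0 and is irreducible over ℤ.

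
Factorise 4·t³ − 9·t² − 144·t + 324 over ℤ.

Among the possible rational roots, t = −6 is a root, so (t + 6) divides it; the quotient is 4·t² − 33·t + 54.
The remaining quadratic factors as (t − 6)(4·t − 9).

(4·t − 9)·(t + 6)·(t − 6)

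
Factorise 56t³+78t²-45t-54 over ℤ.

By the rational root theorem, t = -3/2 is a root, so (2t+3) divides it; the quotient is 28t²-3t-18.
The remaining quadratic factors as (7t-6)(4t+3).

(2t+3)(4t+3)(7t-6)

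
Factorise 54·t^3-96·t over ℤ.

Pull out the common factor 6·t; 9·t^2-16 is a difference of squares.

6·t·(3·t+4)·(3·t-4)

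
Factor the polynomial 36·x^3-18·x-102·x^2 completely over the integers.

6·x·(6·x+1)·(x-3)

Pull out the common factor 6·x, then factor the remaining trinomial.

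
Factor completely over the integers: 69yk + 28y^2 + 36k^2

Group: 7y(4y + 3k) + 12k(4y + 3k); both groups contain (4y + 3k).

(7y + 12k)(4y + 3k)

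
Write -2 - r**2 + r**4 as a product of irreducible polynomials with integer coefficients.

Substitute u = r**2 to get a quadratic in u, then factor.
r**2 - 2 is irreducible over ℤ (2 is not a perfect square).
r**2 + 1 is irreducible over ℤ (sum of squares).

(r**2 + 1)(r**2 - 2)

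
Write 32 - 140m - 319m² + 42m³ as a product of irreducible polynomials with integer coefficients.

(6m - 1)(7m + 4)(m - 8)

Trying the rational-root candidates, m = 8 is a root, so (m - 8) divides it; the quotient is 42m² + 17m - 4.
The remaining quadratic factors as (7m + 4)(6m - 1).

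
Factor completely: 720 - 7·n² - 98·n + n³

By the rational root theorem, n = 8 is a root, so (n - 8) divides it; the quotient is n² + n - 90.
The remaining quadratic factors as (n + 10)(n - 9).

(n + 10)·(n - 8)·(n - 9)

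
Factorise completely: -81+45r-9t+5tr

Group as (5tr-9t) + (45r-81) = t(5r-9) + 9(5r-9).
Both groups share the factor (5r-9).

(5r-9)(t+9)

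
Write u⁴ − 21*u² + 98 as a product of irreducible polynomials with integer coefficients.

Substitute w = u² to get a quadratic in w, then factor.
u² − 7 is irreducible over ℤ (7 is not a perfect square).
u² − 14 is irreducible over ℤ (14 is not a perfect square).

(u² − 14)*(u² − 7)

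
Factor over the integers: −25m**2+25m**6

25m**2(m+1)(m−1)(m**2+1)

Pull out the common factor 25m**2, leaving m**4−1.
Recognize a difference of squares with the parts m**2 and 1.
m**2−1 is again a difference of squares: (m−1)(m+1).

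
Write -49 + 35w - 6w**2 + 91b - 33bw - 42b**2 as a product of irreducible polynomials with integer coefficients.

Group: -6b(7b + 2w - 7) + (-3w + 7)(7b + 2w - 7); both groups contain (7b + 2w - 7).

-(6b + 3w - 7)(7b + 2w - 7)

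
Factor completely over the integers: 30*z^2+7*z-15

Need a pair with product 30·(-15) = -450 and sum 7: that's 25 and -18.
Split the middle term: 30*z^2+25*z - 18*z-15 = 5*z*(6*z+5) - 3*(6*z+5).

(5*z-3)*(6*z+5)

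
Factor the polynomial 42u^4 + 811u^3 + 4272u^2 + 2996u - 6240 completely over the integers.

Trying the rational-root candidates, u = -10 is a root, giving the factor (u + 10) and quotient 42u^3 + 391u^2 + 362u - 624.
Continuing, u = 6/7 is a root, so (7u - 6) divides it; the quotient is 6u^2 + 61u + 104.
The remaining quadratic factors as (u + 8)(6u + 13).

(6u + 13)(7u - 6)(u + 10)(u + 8)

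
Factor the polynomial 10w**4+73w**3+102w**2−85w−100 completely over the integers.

Among the possible rational roots, w = −5 is a root, giving the factor (w+5) and quotient 10w**3+23w**2−13w−20.
Then w = −4/5 is a root, so (5w+4) is a factor; dividing leaves 2w**2+3w−5.
The remaining quadratic factors as (w−1)(2w+5).

(2w+5)(5w+4)(w+5)(w−1)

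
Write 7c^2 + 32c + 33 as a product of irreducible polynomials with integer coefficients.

(7c + 11)(c + 3)

Need a pair with product 7·33 = 231 and sum 32: that's 11 and 21.
Split the middle term: 7c^2 + 11c + 21c + 33 = c(7c + 11) + 3(7c + 11).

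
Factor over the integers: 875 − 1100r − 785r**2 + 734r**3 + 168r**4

Among the possible rational roots, r = −5 is a root, so (r + 5) is a factor; dividing leaves 168r**3 − 106r**2 − 255r + 175.
Next, r = 7/6 is a root, so (6r − 7) divides it; the quotient is 28r**2 + 15r − 25.
The remaining quadratic factors as (4r + 5)(7r − 5).

(4r + 5)(6r − 7)(7r − 5)(r + 5)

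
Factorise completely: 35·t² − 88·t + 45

Need a pair with product 35·45 = 1575 and sum −88: that's −25 and −63.
Split the middle term: 35·t² − 25·t − 63·t + 45 = 5·t·(7·t − 5) − 9·(7·t − 5).

(5·t − 9)·(7·t − 5)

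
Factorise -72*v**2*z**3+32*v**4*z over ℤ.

8*v**2*z*(2*v+3*z)*(2*v-3*z)

Pull out the common factor 8*v**2*z; 4*v**2-9*z**2 is a difference of squares.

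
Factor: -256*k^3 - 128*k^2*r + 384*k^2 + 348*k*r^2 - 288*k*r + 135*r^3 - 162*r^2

Group: 8*k*(-32*k^2 - 52*k*r + 48*k - 15*r^2 + 18*r) - 9*r*(-32*k^2 - 52*k*r + 48*k - 15*r^2 + 18*r); both groups contain (-32*k^2 - 52*k*r + 48*k - 15*r^2 + 18*r), so (8*k - 9*r) is a factor with cofactor -32*k^2 - 52*k*r + 48*k - 15*r^2 + 18*r.
The cofactor groups again: -32*k^2 - 52*k*r + 48*k - 15*r^2 + 18*r = -4*k*(8*k + 3*r) + (-5*r + 6)*(8*k + 3*r); both groups contain (8*k + 3*r), giving -(4*k + 5*r - 6)*(8*k + 3*r).

-(4*k + 5*r - 6)*(8*k + 3*r)*(8*k - 9*r)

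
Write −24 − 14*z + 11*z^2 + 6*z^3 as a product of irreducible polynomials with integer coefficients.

Among the possible rational roots, z = −4/3 is a root, so (3*z + 4) is a factor; dividing leaves 2*z^2 + z − 6.
The remaining quadratic factors as (2*z − 3)(z + 2).

(2*z − 3)*(3*z + 4)*(z + 2)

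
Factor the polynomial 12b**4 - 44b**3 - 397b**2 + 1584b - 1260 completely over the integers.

(2b - 5)(6b - 7)(b + 6)(b - 6)

Among the possible rational roots, b = 7/6 is a root, giving the factor (6b - 7) and quotient 2b**3 - 5b**2 - 72b + 180.
Continuing, b = 5/2 is a root, so (2b - 5) is a factor; dividing leaves b**2 - 36.
The remaining quadratic factors as (b - 6)(b + 6).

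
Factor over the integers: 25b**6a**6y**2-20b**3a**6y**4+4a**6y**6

a**6y**2(5b**3-2y**2)**2

Factor out a**6y**2 first: what remains is 25b**6-20b**3y**2+4y**4.
Recognize a perfect-square trinomial with the parts 5b**3 and 2y**2.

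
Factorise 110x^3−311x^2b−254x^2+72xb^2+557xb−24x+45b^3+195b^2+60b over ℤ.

Group: 2x(55x^2−18xb−127x−9b^2−39b−12) − 5b(55x^2−18xb−127x−9b^2−39b−12); both groups contain (55x^2−18xb−127x−9b^2−39b−12), so (2x−5b) is a factor with cofactor 55x^2−18xb−127x−9b^2−39b−12.
The cofactor groups again: 55x^2−18xb−127x−9b^2−39b−12 = 11x(5x−3b−12) + (3b+1)(5x−3b−12); both groups contain (5x−3b−12), giving (11x+3b+1)(5x−3b−12).

(5x−3b−12)(2x−5b)(11x+3b+1)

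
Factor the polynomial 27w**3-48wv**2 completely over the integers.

3w(3w-4v)(3w+4v)

Factor out 3w, leaving 9w**2-16v**2, which is a difference of two squares.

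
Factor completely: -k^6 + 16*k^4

-k^4*(k + 4)*(k - 4)

Pull out the common factor k^4, leaving -k^2 + 16.
Recognize a difference of squares with the parts 4 and k.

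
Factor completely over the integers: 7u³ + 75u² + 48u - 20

(7u - 2)(u + 1)(u + 10)

Testing divisors of the constant over divisors of the leading coefficient, u = 2/7 is a root, so (7u - 2) is a factor; dividing leaves u² + 11u + 10.
The remaining quadratic factors as (u + 10)(u + 1).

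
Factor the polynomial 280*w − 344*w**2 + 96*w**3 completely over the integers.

8*w*(3*w − 7)*(4*w − 5)

Pull out the common factor 8*w, then factor the remaining trinomial.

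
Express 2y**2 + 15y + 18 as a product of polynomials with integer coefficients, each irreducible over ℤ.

Need a pair with product 2·18 = 36 and sum 15: that's 12 and 3.
Split the middle term: 2y**2 + 12y + 3y + 18 = 2y(y + 6) + 3(y + 6).

(2y + 3)(y + 6)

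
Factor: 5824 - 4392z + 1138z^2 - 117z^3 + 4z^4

Among the possible rational roots, z = 4 is a root, so (z - 4) is a factor; dividing leaves 4z^3 - 101z^2 + 734z - 1456.
Next, z = 14 is a root, so (z - 14) divides it; the quotient is 4z^2 - 45z + 104.
The remaining quadratic factors as (4z - 13)(z - 8).

(4z - 13)(z - 14)(z - 4)(z - 8)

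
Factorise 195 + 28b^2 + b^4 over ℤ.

(b^2 + 13)(b^2 + 15)

Substitute u = b^2 to get a quadratic in u, then factor.
b^2 + 15 is irreducible over ℤ (always positive, so no real roots).
b^2 + 13 is irreducible over ℤ (always positive, so no real roots).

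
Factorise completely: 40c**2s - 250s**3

10s(2c + 5s)(2c - 5s)

Pull out the common factor 10s; 4c**2 - 25s**2 is a difference of squares.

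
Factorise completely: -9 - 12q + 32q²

Need a pair with product 32·(-9) = -288 and sum -12: that's 12 and -24.
Split the middle term: 32q² + 12q - 24q - 9 = 4q(8q + 3) - 3(8q + 3).

(4q - 3)(8q + 3)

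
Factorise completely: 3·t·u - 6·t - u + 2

Group as (3·t·u - 6·t) + (-u + 2) = 3·t·(u - 2) - (u - 2).
Both groups share the factor (u - 2).

(3·t - 1)·(u - 2)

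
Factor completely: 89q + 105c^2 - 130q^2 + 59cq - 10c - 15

Group: 15c(7c + 10q - 3) + (-13q + 5)(7c + 10q - 3); both groups contain (7c + 10q - 3).

(15c - 13q + 5)(7c + 10q - 3)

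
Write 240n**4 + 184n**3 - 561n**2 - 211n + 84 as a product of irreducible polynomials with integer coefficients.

Trying the rational-root candidates, n = 1/4 is a root, so (4n - 1) divides it; the quotient is 60n**3 + 61n**2 - 125n - 84.
Then n = -3/5 is a root, giving the factor (5n + 3) and quotient 12n**2 + 5n - 28.
The remaining quadratic factors as (4n + 7)(3n - 4).

(3n - 4)(4n + 7)(4n - 1)(5n + 3)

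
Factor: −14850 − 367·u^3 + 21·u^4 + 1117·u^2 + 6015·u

(3·u + 11)·(7·u − 15)·(u − 10)·(u − 9)

Among the possible rational roots, u = 10 is a root, so (u − 10) is a factor; dividing leaves 21·u^3 − 157·u^2 − 453·u + 1485.
Continuing, u = 15/7 is a root, giving the factor (7·u − 15) and quotient 3·u^2 − 16·u − 99.
The remaining quadratic factors as (u − 9)(3·u + 11).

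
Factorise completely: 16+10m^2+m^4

Substitute u = m^2 to get a quadratic in u, then factor.
m^2+2 is irreducible over ℤ (always positive, so no real roots).
m^2+8 is irreducible over ℤ (always positive, so no real roots).

(m^2+2)(m^2+8)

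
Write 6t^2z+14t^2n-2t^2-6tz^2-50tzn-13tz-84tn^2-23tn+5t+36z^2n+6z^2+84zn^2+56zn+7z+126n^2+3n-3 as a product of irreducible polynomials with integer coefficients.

Group: 3z(2t^2-2tz-12tn-5t+12zn+2z+18n+3) + (7n-1)(2t^2-2tz-12tn-5t+12zn+2z+18n+3); both groups contain (2t^2-2tz-12tn-5t+12zn+2z+18n+3), so (3z+7n-1) is a factor with cofactor 2t^2-2tz-12tn-5t+12zn+2z+18n+3.
The cofactor groups again: 2t^2-2tz-12tn-5t+12zn+2z+18n+3 = t(2t-2z-3) + (-6n-1)(2t-2z-3); both groups contain (2t-2z-3), giving (t-6n-1)(2t-2z-3).

(t-6n-1)(2t-2z-3)(3z+7n-1)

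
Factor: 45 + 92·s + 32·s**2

Need a pair with product 32·45 = 1440 and sum 92: that's 20 and 72.
Split the middle term: 32·s**2 + 20·s + 72·s + 45 = 4·s·(8·s + 5) + 9·(8·s + 5).

(4·s + 9)·(8·s + 5)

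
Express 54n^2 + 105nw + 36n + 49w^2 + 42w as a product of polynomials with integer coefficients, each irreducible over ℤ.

Group: 9n(6n + 7w) + (7w + 6)(6n + 7w); both groups contain (6n + 7w).

(6n + 7w)(9n + 7w + 6)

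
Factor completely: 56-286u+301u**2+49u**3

Testing divisors of the constant over divisors of the leading coefficient, u = 2/7 is a root, so (7u-2) divides it; the quotient is 7u**2+45u-28.
The remaining quadratic factors as (u+7)(7u-4).

(7u-2)(7u-4)(u+7)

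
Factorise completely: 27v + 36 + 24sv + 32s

(3v + 4)(8s + 9)

Group as (24sv + 32s) + (27v + 36) = 8s(3v + 4) + 9(3v + 4).
Both groups share the factor (3v + 4).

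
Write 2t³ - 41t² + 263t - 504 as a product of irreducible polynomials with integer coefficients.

(2t - 7)(t - 8)(t - 9)

Testing divisors of the constant over divisors of the leading coefficient, t = 9 is a root, so (t - 9) is a factor; dividing leaves 2t² - 23t + 56.
The remaining quadratic factors as (t - 8)(2t - 7).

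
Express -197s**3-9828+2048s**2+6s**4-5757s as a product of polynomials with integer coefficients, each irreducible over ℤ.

(6s+7)(s-12)(s-13)(s-9)

Among the possible rational roots, s = 13 is a root, so (s-13) divides it; the quotient is 6s**3-119s**2+501s+756.
Then s = 12 is a root, so (s-12) divides it; the quotient is 6s**2-47s-63.
The remaining quadratic factors as (s-9)(6s+7).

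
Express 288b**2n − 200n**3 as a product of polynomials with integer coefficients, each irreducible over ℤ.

Factor out 8n, leaving 36b**2 − 25n**2, which is a difference of two squares.

8n(6b + 5n)(6b − 5n)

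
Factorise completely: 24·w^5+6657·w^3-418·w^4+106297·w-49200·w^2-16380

Testing divisors of the constant over divisors of the leading coefficient, w = 1/6 is a root, so (6·w-1) divides it; the quotient is 4·w^4-69·w^3+1098·w^2-8017·w+16380.
Continuing, w = 7 is a root, so (w-7) divides it; the quotient is 4·w^3-41·w^2+811·w-2340.
Then w = 13/4 is a root, so (4·w-13) is a factor; dividing leaves w^2-7·w+180.
The quadratic w^2-7·w+180 has discriminant -671 < 0 and is irreducible over ℤ.

(4·w-13)·(6·w-1)·(w-7)·(w^2-7·w+180)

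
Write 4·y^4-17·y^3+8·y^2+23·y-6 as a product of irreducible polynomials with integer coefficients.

Testing divisors of the constant over divisors of the leading coefficient, y = 3 is a root, giving the factor (y-3) and quotient 4·y^3-5·y^2-7·y+2.
Next, y = -1 is a root, so (y+1) divides it; the quotient is 4·y^2-9·y+2.
The remaining quadratic factors as (y-2)(4·y-1).

(4·y-1)·(y+1)·(y-2)·(y-3)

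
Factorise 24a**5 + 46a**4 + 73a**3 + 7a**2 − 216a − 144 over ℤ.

Among the possible rational roots, a = −3/2 is a root, giving the factor (2a + 3) and quotient 12a**4 + 5a**3 + 29a**2 − 40a − 48.
Continuing, a = −3/4 is a root, so (4a + 3) is a factor; dividing leaves 3a**3 − a**2 + 8a − 16.
Continuing, a = 4/3 is a root, giving the factor (3a − 4) and quotient a**2 + a + 4.
The quadratic a**2 + a + 4 has discriminant −15 < 0 and is irreducible over ℤ.

(2a + 3)(3a − 4)(4a + 3)(a**2 + a + 4)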